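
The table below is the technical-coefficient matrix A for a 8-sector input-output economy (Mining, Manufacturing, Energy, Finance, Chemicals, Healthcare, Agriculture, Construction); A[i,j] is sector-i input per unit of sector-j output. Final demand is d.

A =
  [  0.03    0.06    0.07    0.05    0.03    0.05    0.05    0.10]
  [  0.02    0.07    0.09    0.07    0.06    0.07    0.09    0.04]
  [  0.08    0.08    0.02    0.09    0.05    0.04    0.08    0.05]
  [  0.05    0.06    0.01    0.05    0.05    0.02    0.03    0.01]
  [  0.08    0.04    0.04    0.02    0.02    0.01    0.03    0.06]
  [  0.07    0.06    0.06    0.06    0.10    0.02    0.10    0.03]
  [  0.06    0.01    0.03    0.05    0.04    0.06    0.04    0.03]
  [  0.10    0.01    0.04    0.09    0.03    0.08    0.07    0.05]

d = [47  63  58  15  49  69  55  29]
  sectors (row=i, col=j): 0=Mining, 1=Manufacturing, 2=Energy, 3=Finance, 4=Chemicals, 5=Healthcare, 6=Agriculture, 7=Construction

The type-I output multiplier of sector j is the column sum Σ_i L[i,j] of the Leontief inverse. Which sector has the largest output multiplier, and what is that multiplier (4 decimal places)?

Form M = I − A:
  [  0.97   -0.06   -0.07   -0.05   -0.03   -0.05   -0.05   -0.10]
  [ -0.02    0.93   -0.09   -0.07   -0.06   -0.07   -0.09   -0.04]
  [ -0.08   -0.08    0.98   -0.09   -0.05   -0.04   -0.08   -0.05]
  [ -0.05   -0.06   -0.01    0.95   -0.05   -0.02   -0.03   -0.01]
  [ -0.08   -0.04   -0.04   -0.02    0.98   -0.01   -0.03   -0.06]
  [ -0.07   -0.06   -0.06   -0.06   -0.10    0.98   -0.10   -0.03]
  [ -0.06   -0.01   -0.03   -0.05   -0.04   -0.06    0.96   -0.03]
  [ -0.10   -0.01   -0.04   -0.09   -0.03   -0.08   -0.07    0.95]
Leontief inverse L = M⁻¹:
  [  1.0779    0.0956    0.1032    0.0982    0.0659    0.0856    0.0975    0.1339]
  [  0.0725    1.1123    0.1268    0.1214    0.1020    0.1068    0.1423    0.0767]
  [  0.1264    0.1190    1.0575    0.1373    0.0878    0.0767    0.1273    0.0874]
  [  0.0754    0.0837    0.0325    1.0759    0.0714    0.0399    0.0568    0.0321]
  [  0.1107    0.0648    0.0646    0.0524    1.0425    0.0355    0.0615    0.0872]
  [  0.1190    0.0991    0.0962    0.1065    0.1359    1.0557    0.1461    0.0694]
  [  0.0927    0.0360    0.0535    0.0808    0.0657    0.0819    1.0715    0.0555]
  [  0.1470    0.0478    0.0739    0.1359    0.0677    0.1132    0.1157    1.0869]
Total output x = L · d:
  x_0 = 1.0779·47 + 0.0956·63 + 0.1032·58 + 0.0982·15 + 0.0659·49 + 0.0856·69 + 0.0975·55 + 0.1339·29 = 82.5247
  x_1 = 0.0725·47 + 1.1123·63 + 0.1268·58 + 0.1214·15 + 0.1020·49 + 0.1068·69 + 0.1423·55 + 0.0767·29 = 105.0805
  x_2 = 0.1264·47 + 0.1190·63 + 1.0575·58 + 0.1373·15 + 0.0878·49 + 0.0767·69 + 0.1273·55 + 0.0874·29 = 95.9675
  x_3 = 0.0754·47 + 0.0837·63 + 0.0325·58 + 1.0759·15 + 0.0714·49 + 0.0399·69 + 0.0568·55 + 0.0321·29 = 37.1456
  x_4 = 0.1107·47 + 0.0648·63 + 0.0646·58 + 0.0524·15 + 1.0425·49 + 0.0355·69 + 0.0615·55 + 0.0872·29 = 73.2636
  x_5 = 0.1190·47 + 0.0991·63 + 0.0962·58 + 0.1065·15 + 0.1359·49 + 1.0557·69 + 0.1461·55 + 0.0694·29 = 108.5590
  x_6 = 0.0927·47 + 0.0360·63 + 0.0535·58 + 0.0808·15 + 0.0657·49 + 0.0819·69 + 1.0715·55 + 0.0555·29 = 80.3545
  x_7 = 0.1470·47 + 0.0478·63 + 0.0739·58 + 0.1359·15 + 0.0677·49 + 0.1132·69 + 0.1157·55 + 1.0869·29 = 65.2553
Output multipliers (column sums of L):
  Mining: 1.8217
  Manufacturing: 1.6583
  Energy: 1.6080
  Finance: 1.8084
  Chemicals: 1.6389
  Healthcare: 1.5954
  Agriculture: 1.8187
  Construction: 1.6292

Mining (1.8217)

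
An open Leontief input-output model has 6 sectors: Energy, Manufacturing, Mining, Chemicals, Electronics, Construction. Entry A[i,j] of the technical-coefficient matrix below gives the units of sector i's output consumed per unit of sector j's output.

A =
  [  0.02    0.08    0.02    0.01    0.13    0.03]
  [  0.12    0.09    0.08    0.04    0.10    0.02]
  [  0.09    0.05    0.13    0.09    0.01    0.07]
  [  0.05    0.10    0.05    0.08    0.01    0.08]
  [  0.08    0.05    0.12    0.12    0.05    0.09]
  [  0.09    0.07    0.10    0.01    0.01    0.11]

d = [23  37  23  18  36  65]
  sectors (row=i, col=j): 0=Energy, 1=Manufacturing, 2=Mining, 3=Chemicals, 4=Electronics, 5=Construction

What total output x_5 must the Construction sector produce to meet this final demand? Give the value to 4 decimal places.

88.2833

Form M = I − A:
  [  0.98   -0.08   -0.02   -0.01   -0.13   -0.03]
  [ -0.12    0.91   -0.08   -0.04   -0.10   -0.02]
  [ -0.09   -0.05    0.87   -0.09   -0.01   -0.07]
  [ -0.05   -0.10   -0.05    0.92   -0.01   -0.08]
  [ -0.08   -0.05   -0.12   -0.12    0.95   -0.09]
  [ -0.09   -0.07   -0.10   -0.01   -0.01    0.89]
Leontief inverse L = M⁻¹:
  [  1.0618    0.1156    0.0669    0.0446    0.1593    0.0638]
  [  0.1756    1.1447    0.1421    0.0855    0.1476    0.0654]
  [  0.1430    0.1037    1.1894    0.1296    0.0456    0.1170]
  [  0.0983    0.1477    0.0993    1.1111    0.0430    0.1187]
  [  0.1424    0.1127    0.1906    0.1688    1.0893    0.1476]
  [  0.1400    0.1163    0.1548    0.0402    0.0456    1.1513]
Total output x = L · d:
  x_0 = 1.0618·23 + 0.1156·37 + 0.0669·23 + 0.0446·18 + 0.1593·36 + 0.0638·65 = 40.9208
  x_1 = 0.1756·23 + 1.1447·37 + 0.1421·23 + 0.0855·18 + 0.1476·36 + 0.0654·65 = 60.7689
  x_2 = 0.1430·23 + 0.1037·37 + 1.1894·23 + 0.1296·18 + 0.0456·36 + 0.1170·65 = 46.0597
  x_3 = 0.0983·23 + 0.1477·37 + 0.0993·23 + 1.1111·18 + 0.0430·36 + 0.1187·65 = 39.2667
  x_4 = 0.1424·23 + 0.1127·37 + 0.1906·23 + 0.1688·18 + 1.0893·36 + 0.1476·65 = 63.6808
  x_5 = 0.1400·23 + 0.1163·37 + 0.1548·23 + 0.0402·18 + 0.0456·36 + 1.1513·65 = 88.2833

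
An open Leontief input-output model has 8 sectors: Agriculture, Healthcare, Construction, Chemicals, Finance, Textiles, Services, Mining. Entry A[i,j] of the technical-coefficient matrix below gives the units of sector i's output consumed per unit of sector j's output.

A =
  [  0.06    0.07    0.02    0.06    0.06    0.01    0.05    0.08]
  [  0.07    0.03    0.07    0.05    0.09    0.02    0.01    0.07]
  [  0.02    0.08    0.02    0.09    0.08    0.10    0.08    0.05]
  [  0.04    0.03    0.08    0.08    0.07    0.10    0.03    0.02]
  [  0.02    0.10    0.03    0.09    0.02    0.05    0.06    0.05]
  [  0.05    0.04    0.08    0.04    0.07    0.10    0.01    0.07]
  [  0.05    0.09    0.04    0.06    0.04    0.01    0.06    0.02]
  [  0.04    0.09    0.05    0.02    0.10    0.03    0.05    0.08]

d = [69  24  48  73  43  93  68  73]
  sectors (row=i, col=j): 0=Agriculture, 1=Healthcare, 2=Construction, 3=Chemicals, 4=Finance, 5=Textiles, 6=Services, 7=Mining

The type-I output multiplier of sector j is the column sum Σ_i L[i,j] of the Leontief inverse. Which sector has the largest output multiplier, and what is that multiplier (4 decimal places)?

Finance (1.9434)

Form M = I − A:
  [  0.94   -0.07   -0.02   -0.06   -0.06   -0.01   -0.05   -0.08]
  [ -0.07    0.97   -0.07   -0.05   -0.09   -0.02   -0.01   -0.07]
  [ -0.02   -0.08    0.98   -0.09   -0.08   -0.10   -0.08   -0.05]
  [ -0.04   -0.03   -0.08    0.92   -0.07   -0.10   -0.03   -0.02]
  [ -0.02   -0.10   -0.03   -0.09    0.98   -0.05   -0.06   -0.05]
  [ -0.05   -0.04   -0.08   -0.04   -0.07    0.90   -0.01   -0.07]
  [ -0.05   -0.09   -0.04   -0.06   -0.04   -0.01    0.94   -0.02]
  [ -0.04   -0.09   -0.05   -0.02   -0.10   -0.03   -0.05    0.92]
Leontief inverse L = M⁻¹:
  [  1.0923    0.1182    0.0555    0.1035    0.1083    0.0434    0.0811    0.1202]
  [  0.1000    1.0808    0.1037    0.0968    0.1382    0.0593    0.0441    0.1117]
  [  0.0606    0.1377    1.0698    0.1461    0.1397    0.1512    0.1162    0.0987]
  [  0.0736    0.0811    0.1217    1.1322    0.1227    0.1516    0.0641    0.0634]
  [  0.0541    0.1447    0.0708    0.1348    1.0716    0.0902    0.0889    0.0895]
  [  0.0847    0.0945    0.1214    0.0904    0.1262    1.1492    0.0453    0.1184]
  [  0.0798    0.1311    0.0724    0.1014    0.0830    0.0416    1.0875    0.0544]
  [  0.0752    0.1461    0.0889    0.0696    0.1536    0.0687    0.0858    1.1264]
Total output x = L · d:
  x_0 = 1.0923·69 + 0.1182·24 + 0.0555·48 + 0.1035·73 + 0.1083·43 + 0.0434·93 + 0.0811·68 + 0.1202·73 = 111.4021
  x_1 = 0.1000·69 + 1.0808·24 + 0.1037·48 + 0.0968·73 + 0.1382·43 + 0.0593·93 + 0.0441·68 + 0.1117·73 = 67.4952
  x_2 = 0.0606·69 + 0.1377·24 + 1.0698·48 + 0.1461·73 + 0.1397·43 + 0.1512·93 + 0.1162·68 + 0.0987·73 = 104.6715
  x_3 = 0.0736·69 + 0.0811·24 + 0.1217·48 + 1.1322·73 + 0.1227·43 + 0.1516·93 + 0.0641·68 + 0.0634·73 = 123.8742
  x_4 = 0.0541·69 + 0.1447·24 + 0.0708·48 + 0.1348·73 + 1.0716·43 + 0.0902·93 + 0.0889·68 + 0.0895·73 = 87.4926
  x_5 = 0.0847·69 + 0.0945·24 + 0.1214·48 + 0.0904·73 + 0.1262·43 + 1.1492·93 + 0.0453·68 + 0.1184·73 = 144.5655
  x_6 = 0.0798·69 + 0.1311·24 + 0.0724·48 + 0.1014·73 + 0.0830·43 + 0.0416·93 + 1.0875·68 + 0.0544·73 = 104.8844
  x_7 = 0.0752·69 + 0.1461·24 + 0.0889·48 + 0.0696·73 + 0.1536·43 + 0.0687·93 + 0.0858·68 + 1.1264·73 = 119.1002
Output multipliers (column sums of L):
  Agriculture: 1.6203
  Healthcare: 1.9342
  Construction: 1.7042
  Chemicals: 1.8748
  Finance: 1.9434
  Textiles: 1.7551
  Services: 1.6130
  Mining: 1.7826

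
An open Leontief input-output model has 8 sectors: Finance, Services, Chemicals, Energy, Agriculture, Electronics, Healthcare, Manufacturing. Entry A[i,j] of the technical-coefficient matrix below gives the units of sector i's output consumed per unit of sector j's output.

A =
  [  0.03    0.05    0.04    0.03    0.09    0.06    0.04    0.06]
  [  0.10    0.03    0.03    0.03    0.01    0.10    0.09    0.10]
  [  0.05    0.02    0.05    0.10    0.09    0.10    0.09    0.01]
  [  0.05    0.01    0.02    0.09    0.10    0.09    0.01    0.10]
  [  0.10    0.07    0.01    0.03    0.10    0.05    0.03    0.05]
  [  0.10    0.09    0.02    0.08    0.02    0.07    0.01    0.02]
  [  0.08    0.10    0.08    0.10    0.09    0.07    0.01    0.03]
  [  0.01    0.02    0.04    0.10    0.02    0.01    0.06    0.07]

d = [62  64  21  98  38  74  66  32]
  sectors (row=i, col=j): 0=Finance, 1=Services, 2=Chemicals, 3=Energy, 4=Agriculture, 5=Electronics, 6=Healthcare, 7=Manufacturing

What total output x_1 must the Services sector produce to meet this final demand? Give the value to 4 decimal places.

115.4737

Form M = I − A:
  [  0.97   -0.05   -0.04   -0.03   -0.09   -0.06   -0.04   -0.06]
  [ -0.10    0.97   -0.03   -0.03   -0.01   -0.10   -0.09   -0.10]
  [ -0.05   -0.02    0.95   -0.10   -0.09   -0.10   -0.09   -0.01]
  [ -0.05   -0.01   -0.02    0.91   -0.10   -0.09   -0.01   -0.10]
  [ -0.10   -0.07   -0.01   -0.03    0.90   -0.05   -0.03   -0.05]
  [ -0.10   -0.09   -0.02   -0.08   -0.02    0.93   -0.01   -0.02]
  [ -0.08   -0.10   -0.08   -0.10   -0.09   -0.07    0.99   -0.03]
  [ -0.01   -0.02   -0.04   -0.10   -0.02   -0.01   -0.06    0.93]
Leontief inverse L = M⁻¹:
  [  1.0789    0.0866    0.0635    0.0778    0.1354    0.1068    0.0693    0.0998]
  [  0.1531    1.0757    0.0629    0.0928    0.0629    0.1555    0.1230    0.1469]
  [  0.1151    0.0702    1.0810    0.1645    0.1558    0.1653    0.1210    0.0601]
  [  0.1014    0.0491    0.0441    1.1467    0.1528    0.1403    0.0392    0.1481]
  [  0.1521    0.1100    0.0350    0.0766    1.1501    0.1003    0.0618    0.0962]
  [  0.1479    0.1241    0.0432    0.1261    0.0649    1.1222    0.0397    0.0658]
  [  0.1478    0.1464    0.1114    0.1651    0.1563    0.1419    1.0528    0.0897]
  [  0.0451    0.0455    0.0617    0.1469    0.0615    0.0501    0.0825    1.1066]
Total output x = L · d:
  x_0 = 1.0789·62 + 0.0866·64 + 0.0635·21 + 0.0778·98 + 0.1354·38 + 0.1068·74 + 0.0693·66 + 0.0998·32 = 102.2051
  x_1 = 0.1531·62 + 1.0757·64 + 0.0629·21 + 0.0928·98 + 0.0629·38 + 0.1555·74 + 0.1230·66 + 0.1469·32 = 115.4737
  x_2 = 0.1151·62 + 0.0702·64 + 1.0810·21 + 0.1645·98 + 0.1558·38 + 0.1653·74 + 0.1210·66 + 0.0601·32 = 78.5089
  x_3 = 0.1014·62 + 0.0491·64 + 0.0441·21 + 1.1467·98 + 0.1528·38 + 0.1403·74 + 0.0392·66 + 0.1481·32 = 146.2389
  x_4 = 0.1521·62 + 0.1100·64 + 0.0350·21 + 0.0766·98 + 1.1501·38 + 0.1003·74 + 0.0618·66 + 0.0962·32 = 82.9961
  x_5 = 0.1479·62 + 0.1241·64 + 0.0432·21 + 0.1261·98 + 0.0649·38 + 1.1222·74 + 0.0397·66 + 0.0658·32 = 120.6094
  x_6 = 0.1478·62 + 0.1464·64 + 0.1114·21 + 0.1651·98 + 0.1563·38 + 0.1419·74 + 1.0528·66 + 0.0897·32 = 125.8480
  x_7 = 0.0451·62 + 0.0455·64 + 0.0617·21 + 0.1469·98 + 0.0615·38 + 0.0501·74 + 0.0825·66 + 1.1066·32 = 68.2932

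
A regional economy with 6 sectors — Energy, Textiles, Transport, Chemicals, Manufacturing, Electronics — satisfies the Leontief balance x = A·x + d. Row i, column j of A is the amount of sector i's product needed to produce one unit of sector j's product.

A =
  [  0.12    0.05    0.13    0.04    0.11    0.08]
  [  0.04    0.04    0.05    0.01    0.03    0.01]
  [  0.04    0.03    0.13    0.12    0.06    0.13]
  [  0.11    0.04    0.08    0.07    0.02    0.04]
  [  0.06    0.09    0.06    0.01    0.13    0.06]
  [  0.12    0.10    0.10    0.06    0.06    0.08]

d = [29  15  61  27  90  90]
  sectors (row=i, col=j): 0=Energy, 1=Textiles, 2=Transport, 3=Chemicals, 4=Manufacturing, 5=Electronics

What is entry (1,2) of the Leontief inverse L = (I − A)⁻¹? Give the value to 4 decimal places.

L[1,2] = 0.0801

Form M = I − A:
  [  0.88   -0.05   -0.13   -0.04   -0.11   -0.08]
  [ -0.04    0.96   -0.05   -0.01   -0.03   -0.01]
  [ -0.04   -0.03    0.87   -0.12   -0.06   -0.13]
  [ -0.11   -0.04   -0.08    0.93   -0.02   -0.04]
  [ -0.06   -0.09   -0.06   -0.01    0.87   -0.06]
  [ -0.12   -0.10   -0.10   -0.06   -0.06    0.92]
Leontief inverse L = M⁻¹:
  [  1.1963    0.1063    0.2236    0.0933    0.1830    0.1528]
  [  0.0632    1.0570    0.0801    0.0271    0.0529    0.0329]
  [  0.1166    0.0835    1.2190    0.1773    0.1195    0.1988]
  [  0.1650    0.0746    0.1455    1.1083    0.0650    0.0881]
  [  0.1123    0.1337    0.1224    0.0418    1.1851    0.1076]
  [  0.1937    0.1514    0.1879    0.1094    0.1241    1.1448]
Total output x = L · d:
  x_0 = 1.1963·29 + 0.1063·15 + 0.2236·61 + 0.0933·27 + 0.1830·90 + 0.1528·90 = 82.6696
  x_1 = 0.0632·29 + 1.0570·15 + 0.0801·61 + 0.0271·27 + 0.0529·90 + 0.0329·90 = 31.0252
  x_2 = 0.1166·29 + 0.0835·15 + 1.2190·61 + 0.1773·27 + 0.1195·90 + 0.1988·90 = 112.4299
  x_3 = 0.1650·29 + 0.0746·15 + 0.1455·61 + 1.1083·27 + 0.0650·90 + 0.0881·90 = 58.4875
  x_4 = 0.1123·29 + 0.1337·15 + 0.1224·61 + 0.0418·27 + 1.1851·90 + 0.1076·90 = 130.1995
  x_5 = 0.1937·29 + 0.1514·15 + 0.1879·61 + 0.1094·27 + 0.1241·90 + 1.1448·90 = 136.5077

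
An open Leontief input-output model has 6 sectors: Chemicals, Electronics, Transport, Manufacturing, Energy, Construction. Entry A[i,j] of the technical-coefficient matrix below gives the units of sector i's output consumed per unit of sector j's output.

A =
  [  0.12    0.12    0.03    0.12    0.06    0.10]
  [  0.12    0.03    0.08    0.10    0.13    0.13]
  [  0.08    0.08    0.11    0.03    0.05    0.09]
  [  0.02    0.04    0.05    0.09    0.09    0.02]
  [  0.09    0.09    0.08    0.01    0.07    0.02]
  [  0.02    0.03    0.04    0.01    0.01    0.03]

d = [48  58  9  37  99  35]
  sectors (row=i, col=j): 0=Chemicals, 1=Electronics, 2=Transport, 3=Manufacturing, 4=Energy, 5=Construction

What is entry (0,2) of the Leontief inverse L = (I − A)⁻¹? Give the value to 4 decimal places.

Form M = I − A:
  [  0.88   -0.12   -0.03   -0.12   -0.06   -0.10]
  [ -0.12    0.97   -0.08   -0.10   -0.13   -0.13]
  [ -0.08   -0.08    0.89   -0.03   -0.05   -0.09]
  [ -0.02   -0.04   -0.05    0.91   -0.09   -0.02]
  [ -0.09   -0.09   -0.08   -0.01    0.93   -0.02]
  [ -0.02   -0.03   -0.04   -0.01   -0.01    0.97]
Leontief inverse L = M⁻¹:
  [  1.1890    0.1782    0.0849    0.1823    0.1256    0.1607]
  [  0.1892    1.0955    0.1389    0.1540    0.1897    0.1863]
  [  0.1379    0.1292    1.1592    0.0732    0.0979    0.1426]
  [  0.0574    0.0736    0.0851    1.1193    0.1274    0.0494]
  [  0.1467    0.1361    0.1235    0.0514    1.1161    0.0689]
  [  0.0382    0.0450    0.0560    0.0236    0.0253    1.0471]
Total output x = L · d:
  x_0 = 1.1890·48 + 0.1782·58 + 0.0849·9 + 0.1823·37 + 0.1256·99 + 0.1607·35 = 92.9742
  x_1 = 0.1892·48 + 1.0955·58 + 0.1389·9 + 0.1540·37 + 0.1897·99 + 0.1863·35 = 104.8710
  x_2 = 0.1379·48 + 0.1292·58 + 1.1592·9 + 0.0732·37 + 0.0979·99 + 0.1426·35 = 41.9379
  x_3 = 0.0574·48 + 0.0736·58 + 0.0851·9 + 1.1193·37 + 0.1274·99 + 0.0494·35 = 63.5470
  x_4 = 0.1467·48 + 0.1361·58 + 0.1235·9 + 0.0514·37 + 1.1161·99 + 0.0689·35 = 130.8560
  x_5 = 0.0382·48 + 0.0450·58 + 0.0560·9 + 0.0236·37 + 0.0253·99 + 1.0471·35 = 44.9765

L[0,2] = 0.0849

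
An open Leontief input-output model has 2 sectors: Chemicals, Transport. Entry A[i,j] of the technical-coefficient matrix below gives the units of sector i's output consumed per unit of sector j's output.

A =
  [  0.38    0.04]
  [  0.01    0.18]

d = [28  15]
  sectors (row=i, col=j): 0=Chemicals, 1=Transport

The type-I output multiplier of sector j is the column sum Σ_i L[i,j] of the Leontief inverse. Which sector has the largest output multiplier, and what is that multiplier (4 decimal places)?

Chemicals (1.6339)

Form M = I − A:
  [  0.62   -0.04]
  [ -0.01    0.82]
Leontief inverse L = M⁻¹:
  [  1.6142    0.0787]
  [  0.0197    1.2205]
Total output x = L · d:
  x_0 = 1.6142·28 + 0.0787·15 = 46.3780
  x_1 = 0.0197·28 + 1.2205·15 = 18.8583
Output multipliers (column sums of L):
  Chemicals: 1.6339
  Transport: 1.2992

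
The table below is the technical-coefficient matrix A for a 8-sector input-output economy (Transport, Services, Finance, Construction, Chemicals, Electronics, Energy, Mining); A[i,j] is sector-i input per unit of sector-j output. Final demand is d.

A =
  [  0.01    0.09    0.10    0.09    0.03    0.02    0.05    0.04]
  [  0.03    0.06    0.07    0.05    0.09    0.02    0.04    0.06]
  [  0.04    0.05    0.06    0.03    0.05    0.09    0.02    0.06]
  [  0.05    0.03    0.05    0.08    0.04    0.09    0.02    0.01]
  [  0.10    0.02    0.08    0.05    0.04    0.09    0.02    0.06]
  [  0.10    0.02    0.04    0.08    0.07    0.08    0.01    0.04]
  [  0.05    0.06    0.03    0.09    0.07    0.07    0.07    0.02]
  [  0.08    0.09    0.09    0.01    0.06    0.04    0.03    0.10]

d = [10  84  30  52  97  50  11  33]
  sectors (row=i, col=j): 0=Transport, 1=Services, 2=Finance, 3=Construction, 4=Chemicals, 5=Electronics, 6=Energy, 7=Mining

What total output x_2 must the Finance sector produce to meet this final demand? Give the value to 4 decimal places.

64.0223

Form M = I − A:
  [  0.99   -0.09   -0.10   -0.09   -0.03   -0.02   -0.05   -0.04]
  [ -0.03    0.94   -0.07   -0.05   -0.09   -0.02   -0.04   -0.06]
  [ -0.04   -0.05    0.94   -0.03   -0.05   -0.09   -0.02   -0.06]
  [ -0.05   -0.03   -0.05    0.92   -0.04   -0.09   -0.02   -0.01]
  [ -0.10   -0.02   -0.08   -0.05    0.96   -0.09   -0.02   -0.06]
  [ -0.10   -0.02   -0.04   -0.08   -0.07    0.92   -0.01   -0.04]
  [ -0.05   -0.06   -0.03   -0.09   -0.07   -0.07    0.93   -0.02]
  [ -0.08   -0.09   -0.09   -0.01   -0.06   -0.04   -0.03    0.90]
Leontief inverse L = M⁻¹:
  [  1.0508    0.1276    0.1471    0.1324    0.0731    0.0689    0.0728    0.0760]
  [  0.0739    1.0979    0.1199    0.0910    0.1309    0.0680    0.0625    0.0986]
  [  0.0834    0.0857    1.1068    0.0705    0.0900    0.1349    0.0400    0.0969]
  [  0.0881    0.0595    0.0903    1.1215    0.0746    0.1336    0.0376    0.0381]
  [  0.1462    0.0627    0.1346    0.0986    1.0830    0.1410    0.0436    0.1002]
  [  0.1449    0.0586    0.0923    0.1285    0.1096    1.1295    0.0320    0.0761]
  [  0.0972    0.0984    0.0805    0.1421    0.1146    0.1230    1.0951    0.0553]
  [  0.1295    0.1404    0.1525    0.0574    0.1103    0.0916    0.0580    1.1497]
Total output x = L · d:
  x_0 = 1.0508·10 + 0.1276·84 + 0.1471·30 + 0.1324·52 + 0.0731·97 + 0.0689·50 + 0.0728·11 + 0.0760·33 = 46.3693
  x_1 = 0.0739·10 + 1.0979·84 + 0.1199·30 + 0.0910·52 + 0.1309·97 + 0.0680·50 + 0.0625·11 + 0.0986·33 = 121.3311
  x_2 = 0.0834·10 + 0.0857·84 + 1.1068·30 + 0.0705·52 + 0.0900·97 + 0.1349·50 + 0.0400·11 + 0.0969·33 = 64.0223
  x_3 = 0.0881·10 + 0.0595·84 + 0.0903·30 + 1.1215·52 + 0.0746·97 + 0.1336·50 + 0.0376·11 + 0.0381·33 = 82.5008
  x_4 = 0.1462·10 + 0.0627·84 + 0.1346·30 + 0.0986·52 + 1.0830·97 + 0.1410·50 + 0.0436·11 + 0.1002·33 = 131.7772
  x_5 = 0.1449·10 + 0.0586·84 + 0.0923·30 + 0.1285·52 + 0.1096·97 + 1.1295·50 + 0.0320·11 + 0.0761·33 = 85.7947
  x_6 = 0.0972·10 + 0.0984·84 + 0.0805·30 + 0.1421·52 + 0.1146·97 + 0.1230·50 + 1.0951·11 + 0.0553·33 = 50.1767
  x_7 = 0.1295·10 + 0.1404·84 + 0.1525·30 + 0.0574·52 + 0.1103·97 + 0.0916·50 + 0.0580·11 + 1.1497·33 = 74.5112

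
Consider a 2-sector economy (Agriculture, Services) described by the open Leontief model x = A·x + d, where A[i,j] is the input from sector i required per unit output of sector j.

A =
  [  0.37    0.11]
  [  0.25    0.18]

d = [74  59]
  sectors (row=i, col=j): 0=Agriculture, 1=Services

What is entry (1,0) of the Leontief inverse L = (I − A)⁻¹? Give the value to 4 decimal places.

L[1,0] = 0.5111

Form M = I − A:
  [  0.63   -0.11]
  [ -0.25    0.82]
Leontief inverse L = M⁻¹:
  [  1.6765    0.2249]
  [  0.5111    1.2881]
Total output x = L · d:
  x_0 = 1.6765·74 + 0.2249·59 = 137.3339
  x_1 = 0.5111·74 + 1.2881·59 = 113.8213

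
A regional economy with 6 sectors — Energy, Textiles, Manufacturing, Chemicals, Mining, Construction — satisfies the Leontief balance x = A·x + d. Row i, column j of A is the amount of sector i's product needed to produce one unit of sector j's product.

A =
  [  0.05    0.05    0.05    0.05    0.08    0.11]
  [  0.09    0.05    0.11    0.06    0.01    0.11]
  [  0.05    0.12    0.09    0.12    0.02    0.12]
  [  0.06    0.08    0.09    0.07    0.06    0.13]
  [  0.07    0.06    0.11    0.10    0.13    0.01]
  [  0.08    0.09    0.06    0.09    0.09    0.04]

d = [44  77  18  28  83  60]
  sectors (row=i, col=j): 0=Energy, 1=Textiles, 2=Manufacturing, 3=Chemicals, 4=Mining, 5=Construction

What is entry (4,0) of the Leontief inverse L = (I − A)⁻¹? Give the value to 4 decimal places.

L[4,0] = 0.1284

Form M = I − A:
  [  0.95   -0.05   -0.05   -0.05   -0.08   -0.11]
  [ -0.09    0.95   -0.11   -0.06   -0.01   -0.11]
  [ -0.05   -0.12    0.91   -0.12   -0.02   -0.12]
  [ -0.06   -0.08   -0.09    0.93   -0.06   -0.13]
  [ -0.07   -0.06   -0.11   -0.10    0.87   -0.01]
  [ -0.08   -0.09   -0.06   -0.09   -0.09    0.96]
Leontief inverse L = M⁻¹:
  [  1.0991    0.1053    0.1108    0.1104    0.1298    0.1682]
  [  0.1423    1.1137    0.1739    0.1259    0.0575    0.1833]
  [  0.1159    0.1954    1.1714    0.1984    0.0752    0.2097]
  [  0.1216    0.1510    0.1662    1.1458    0.1173    0.2084]
  [  0.1284    0.1291    0.1896    0.1762    1.1885    0.0894]
  [  0.1356    0.1517    0.1321    0.1573    0.1433    1.1139]
Total output x = L · d:
  x_0 = 1.0991·44 + 0.1053·77 + 0.1108·18 + 0.1104·28 + 0.1298·83 + 0.1682·60 = 82.4217
  x_1 = 0.1423·44 + 1.1137·77 + 0.1739·18 + 0.1259·28 + 0.0575·83 + 0.1833·60 = 114.4419
  x_2 = 0.1159·44 + 0.1954·77 + 1.1714·18 + 0.1984·28 + 0.0752·83 + 0.2097·60 = 65.6124
  x_3 = 0.1216·44 + 0.1510·77 + 0.1662·18 + 1.1458·28 + 0.1173·83 + 0.2084·60 = 74.2938
  x_4 = 0.1284·44 + 0.1291·77 + 0.1896·18 + 0.1762·28 + 1.1885·83 + 0.0894·60 = 127.9475
  x_5 = 0.1356·44 + 0.1517·77 + 0.1321·18 + 0.1573·28 + 0.1433·83 + 1.1139·60 = 103.1583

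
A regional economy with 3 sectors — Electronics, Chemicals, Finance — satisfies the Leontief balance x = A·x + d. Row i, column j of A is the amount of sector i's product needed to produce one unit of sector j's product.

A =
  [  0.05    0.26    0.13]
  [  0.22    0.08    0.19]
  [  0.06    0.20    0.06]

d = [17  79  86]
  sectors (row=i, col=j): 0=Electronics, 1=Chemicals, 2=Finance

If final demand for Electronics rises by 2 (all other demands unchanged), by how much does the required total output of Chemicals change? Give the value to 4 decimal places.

Form M = I − A:
  [  0.95   -0.26   -0.13]
  [ -0.22    0.92   -0.19]
  [ -0.06   -0.20    0.94]
Leontief inverse L = M⁻¹:
  [  1.1550    0.3777    0.2361]
  [  0.3048    1.2366    0.2921]
  [  0.1386    0.2872    1.1410]
Total output x = L · d:
  x_0 = 1.1550·17 + 0.3777·79 + 0.2361·86 = 69.7806
  x_1 = 0.3048·17 + 1.2366·79 + 0.2921·86 = 127.9948
  x_2 = 0.1386·17 + 0.2872·79 + 1.1410·86 = 123.1764
Δx_1 = L[1,0] · Δd_0 = 0.3048 · 2 = 0.6096

0.6096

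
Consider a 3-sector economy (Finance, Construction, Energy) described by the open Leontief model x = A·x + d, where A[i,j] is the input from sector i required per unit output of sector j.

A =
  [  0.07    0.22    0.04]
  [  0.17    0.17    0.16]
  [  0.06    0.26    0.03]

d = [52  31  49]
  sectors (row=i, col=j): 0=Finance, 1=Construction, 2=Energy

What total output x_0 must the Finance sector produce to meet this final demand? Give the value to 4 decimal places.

74.8481

Form M = I − A:
  [  0.93   -0.22   -0.04]
  [ -0.17    0.83   -0.16]
  [ -0.06   -0.26    0.97]
Leontief inverse L = M⁻¹:
  [  1.1431    0.3351    0.1024]
  [  0.2613    1.3470    0.2330]
  [  0.1407    0.3818    1.0997]
Total output x = L · d:
  x_0 = 1.1431·52 + 0.3351·31 + 0.1024·49 = 74.8481
  x_1 = 0.2613·52 + 1.3470·31 + 0.2330·49 = 66.7596
  x_2 = 0.1407·52 + 0.3818·31 + 1.0997·49 = 73.0396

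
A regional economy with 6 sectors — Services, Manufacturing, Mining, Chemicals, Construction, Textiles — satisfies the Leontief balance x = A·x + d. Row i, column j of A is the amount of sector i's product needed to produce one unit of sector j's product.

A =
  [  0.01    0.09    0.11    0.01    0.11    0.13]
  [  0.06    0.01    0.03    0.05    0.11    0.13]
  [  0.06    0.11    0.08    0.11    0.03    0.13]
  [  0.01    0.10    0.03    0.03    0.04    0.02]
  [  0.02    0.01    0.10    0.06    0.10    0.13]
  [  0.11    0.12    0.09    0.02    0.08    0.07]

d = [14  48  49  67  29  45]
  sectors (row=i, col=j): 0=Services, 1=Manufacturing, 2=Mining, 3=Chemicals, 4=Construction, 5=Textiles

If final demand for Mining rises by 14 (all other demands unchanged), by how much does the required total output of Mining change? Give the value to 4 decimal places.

Form M = I − A:
  [  0.99   -0.09   -0.11   -0.01   -0.11   -0.13]
  [ -0.06    0.99   -0.03   -0.05   -0.11   -0.13]
  [ -0.06   -0.11    0.92   -0.11   -0.03   -0.13]
  [ -0.01   -0.10   -0.03    0.97   -0.04   -0.02]
  [ -0.02   -0.01   -0.10   -0.06    0.90   -0.13]
  [ -0.11   -0.12   -0.09   -0.02   -0.08    0.93]
Leontief inverse L = M⁻¹:
  [  1.0580    0.1492    0.1735    0.0536    0.1751    0.2186]
  [  0.0958    1.0622    0.0862    0.0799    0.1656    0.1988]
  [  0.1077    0.1792    1.1426    0.1505    0.0991    0.2169]
  [  0.0298    0.1232    0.0558    1.0497    0.0727    0.0619]
  [  0.0607    0.0693    0.1582    0.0978    1.1547    0.2038]
  [  0.1538    0.1807    0.1570    0.0622    0.1526    1.1666]
Total output x = L · d:
  x_0 = 1.0580·14 + 0.1492·48 + 0.1735·49 + 0.0536·67 + 0.1751·29 + 0.2186·45 = 48.9860
  x_1 = 0.0958·14 + 1.0622·48 + 0.0862·49 + 0.0799·67 + 0.1656·29 + 0.1988·45 = 75.6491
  x_2 = 0.1077·14 + 0.1792·48 + 1.1426·49 + 0.1505·67 + 0.0991·29 + 0.2169·45 = 88.8211
  x_3 = 0.0298·14 + 0.1232·48 + 0.0558·49 + 1.0497·67 + 0.0727·29 + 0.0619·45 = 84.2857
  x_4 = 0.0607·14 + 0.0693·48 + 0.1582·49 + 0.0978·67 + 1.1547·29 + 0.2038·45 = 61.1386
  x_5 = 0.1538·14 + 0.1807·48 + 0.1570·49 + 0.0622·67 + 0.1526·29 + 1.1666·45 = 79.6097
Δx_2 = L[2,2] · Δd_2 = 1.1426 · 14 = 15.9962

15.9962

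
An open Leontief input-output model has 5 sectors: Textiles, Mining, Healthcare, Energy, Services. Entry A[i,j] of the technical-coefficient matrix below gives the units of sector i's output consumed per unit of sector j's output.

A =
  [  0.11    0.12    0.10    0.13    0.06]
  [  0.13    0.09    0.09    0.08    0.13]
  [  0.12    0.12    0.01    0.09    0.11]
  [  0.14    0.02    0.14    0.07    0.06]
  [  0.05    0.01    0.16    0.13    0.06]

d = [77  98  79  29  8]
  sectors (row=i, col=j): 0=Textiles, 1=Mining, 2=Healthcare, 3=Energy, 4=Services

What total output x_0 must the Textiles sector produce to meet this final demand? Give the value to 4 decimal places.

136.2284

Form M = I − A:
  [  0.89   -0.12   -0.10   -0.13   -0.06]
  [ -0.13    0.91   -0.09   -0.08   -0.13]
  [ -0.12   -0.12    0.99   -0.09   -0.11]
  [ -0.14   -0.02   -0.14    0.93   -0.06]
  [ -0.05   -0.01   -0.16   -0.13    0.94]
Leontief inverse L = M⁻¹:
  [  1.2219    0.1935    0.1960    0.2263    0.1421]
  [  0.2351    1.1610    0.1886    0.1802    0.2091]
  [  0.2125    0.1792    1.1017    0.1767    0.1785]
  [  0.2297    0.0853    0.2142    1.1529    0.1251]
  [  0.1354    0.0649    0.2296    0.2035    1.1213]
Total output x = L · d:
  x_0 = 1.2219·77 + 0.1935·98 + 0.1960·79 + 0.2263·29 + 0.1421·8 = 136.2284
  x_1 = 0.2351·77 + 1.1610·98 + 0.1886·79 + 0.1802·29 + 0.2091·8 = 153.6832
  x_2 = 0.2125·77 + 0.1792·98 + 1.1017·79 + 0.1767·29 + 0.1785·8 = 127.5088
  x_3 = 0.2297·77 + 0.0853·98 + 0.2142·79 + 1.1529·29 + 0.1251·8 = 77.4031
  x_4 = 0.1354·77 + 0.0649·98 + 0.2296·79 + 0.2035·29 + 1.1213·8 = 49.8001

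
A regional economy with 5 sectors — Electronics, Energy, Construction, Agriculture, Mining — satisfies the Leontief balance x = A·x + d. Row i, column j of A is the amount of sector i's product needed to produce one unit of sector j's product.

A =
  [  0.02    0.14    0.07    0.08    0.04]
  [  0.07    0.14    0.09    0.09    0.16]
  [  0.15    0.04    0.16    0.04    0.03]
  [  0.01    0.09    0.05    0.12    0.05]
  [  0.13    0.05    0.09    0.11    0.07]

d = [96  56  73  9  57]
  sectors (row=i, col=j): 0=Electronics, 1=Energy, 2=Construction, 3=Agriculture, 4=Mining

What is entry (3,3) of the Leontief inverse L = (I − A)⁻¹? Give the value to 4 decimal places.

Form M = I − A:
  [  0.98   -0.14   -0.07   -0.08   -0.04]
  [ -0.07    0.86   -0.09   -0.09   -0.16]
  [ -0.15   -0.04    0.84   -0.04   -0.03]
  [ -0.01   -0.09   -0.05    0.88   -0.05]
  [ -0.13   -0.05   -0.09   -0.11    0.93]
Leontief inverse L = M⁻¹:
  [  1.0678    0.1992    0.1282    0.1347    0.0916]
  [  0.1478    1.2271    0.1792    0.1762    0.2327]
  [  0.2066    0.1050    1.2323    0.0945    0.0718]
  [  0.0494    0.1406    0.0988    1.1713    0.0925]
  [  0.1830    0.1206    0.1585    0.1760    1.1185]
Total output x = L · d:
  x_0 = 1.0678·96 + 0.1992·56 + 0.1282·73 + 0.1347·9 + 0.0916·57 = 129.4495
  x_1 = 0.1478·96 + 1.2271·56 + 0.1792·73 + 0.1762·9 + 0.2327·57 = 110.8385
  x_2 = 0.2066·96 + 0.1050·56 + 1.2323·73 + 0.0945·9 + 0.0718·57 = 120.6113
  x_3 = 0.0494·96 + 0.1406·56 + 0.0988·73 + 1.1713·9 + 0.0925·57 = 35.6388
  x_4 = 0.1830·96 + 0.1206·56 + 0.1585·73 + 0.1760·9 + 1.1185·57 = 101.2319

L[3,3] = 1.1713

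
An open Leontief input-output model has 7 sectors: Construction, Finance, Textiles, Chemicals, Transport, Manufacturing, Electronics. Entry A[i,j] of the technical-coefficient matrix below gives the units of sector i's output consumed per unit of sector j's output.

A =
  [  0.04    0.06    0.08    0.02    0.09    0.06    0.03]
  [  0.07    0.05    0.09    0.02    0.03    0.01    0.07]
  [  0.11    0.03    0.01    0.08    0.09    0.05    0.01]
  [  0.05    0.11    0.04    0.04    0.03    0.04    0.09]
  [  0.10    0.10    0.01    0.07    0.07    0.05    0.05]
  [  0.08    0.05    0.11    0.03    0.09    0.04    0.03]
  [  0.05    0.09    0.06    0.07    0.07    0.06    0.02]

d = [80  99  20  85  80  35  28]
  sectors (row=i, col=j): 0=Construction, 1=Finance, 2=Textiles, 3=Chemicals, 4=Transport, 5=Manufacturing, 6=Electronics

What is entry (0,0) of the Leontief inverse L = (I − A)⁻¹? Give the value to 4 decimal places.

Form M = I − A:
  [  0.96   -0.06   -0.08   -0.02   -0.09   -0.06   -0.03]
  [ -0.07    0.95   -0.09   -0.02   -0.03   -0.01   -0.07]
  [ -0.11   -0.03    0.99   -0.08   -0.09   -0.05   -0.01]
  [ -0.05   -0.11   -0.04    0.96   -0.03   -0.04   -0.09]
  [ -0.10   -0.10   -0.01   -0.07    0.93   -0.05   -0.05]
  [ -0.08   -0.05   -0.11   -0.03   -0.09    0.96   -0.03]
  [ -0.05   -0.09   -0.06   -0.07   -0.07   -0.06    0.98]
Leontief inverse L = M⁻¹:
  [  1.0890    0.1023    0.1138    0.0509    0.1340    0.0877    0.0560]
  [  0.1104    1.0867    0.1198    0.0477    0.0692    0.0358    0.0912]
  [  0.1535    0.0770    1.0463    0.1070    0.1327    0.0788    0.0399]
  [  0.0955    0.1548    0.0804    1.0696    0.0720    0.0675    0.1188]
  [  0.1505    0.1530    0.0557    0.1012    1.1177    0.0816    0.0849]
  [  0.1343    0.0974    0.1465    0.0651    0.1406    1.0724    0.0585]
  [  0.1009    0.1377    0.0996    0.1011    0.1149    0.0889    1.0522]
Total output x = L · d:
  x_0 = 1.0890·80 + 0.1023·99 + 0.1138·20 + 0.0509·85 + 0.1340·80 + 0.0877·35 + 0.0560·28 = 119.2115
  x_1 = 0.1104·80 + 1.0867·99 + 0.1198·20 + 0.0477·85 + 0.0692·80 + 0.0358·35 + 0.0912·28 = 132.2157
  x_2 = 0.1535·80 + 0.0770·99 + 1.0463·20 + 0.1070·85 + 0.1327·80 + 0.0788·35 + 0.0399·28 = 64.4229
  x_3 = 0.0955·80 + 0.1548·99 + 0.0804·20 + 1.0696·85 + 0.0720·80 + 0.0675·35 + 0.1188·28 = 126.9414
  x_4 = 0.1505·80 + 0.1530·99 + 0.0557·20 + 0.1012·85 + 1.1177·80 + 0.0816·35 + 0.0849·28 = 131.5478
  x_5 = 0.1343·80 + 0.0974·99 + 0.1465·20 + 0.0651·85 + 0.1406·80 + 1.0724·35 + 0.0585·28 = 79.2745
  x_6 = 0.1009·80 + 0.1377·99 + 0.0996·20 + 0.1011·85 + 0.1149·80 + 0.0889·35 + 1.0522·28 = 74.0572

L[0,0] = 1.0890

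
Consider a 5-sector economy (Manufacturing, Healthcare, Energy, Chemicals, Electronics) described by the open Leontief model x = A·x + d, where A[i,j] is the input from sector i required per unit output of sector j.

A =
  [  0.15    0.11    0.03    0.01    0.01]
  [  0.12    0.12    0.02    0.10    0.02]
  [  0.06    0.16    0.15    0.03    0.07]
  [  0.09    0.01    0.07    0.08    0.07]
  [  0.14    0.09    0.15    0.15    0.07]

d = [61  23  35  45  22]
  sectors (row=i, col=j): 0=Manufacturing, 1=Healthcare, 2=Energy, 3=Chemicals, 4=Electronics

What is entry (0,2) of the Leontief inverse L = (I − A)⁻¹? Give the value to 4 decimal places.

L[0,2] = 0.0537

Form M = I − A:
  [  0.85   -0.11   -0.03   -0.01   -0.01]
  [ -0.12    0.88   -0.02   -0.10   -0.02]
  [ -0.06   -0.16    0.85   -0.03   -0.07]
  [ -0.09   -0.01   -0.07    0.92   -0.07]
  [ -0.14   -0.09   -0.15   -0.15    0.93]
Leontief inverse L = M⁻¹:
  [  1.2111    0.1640    0.0537    0.0365    0.0233]
  [  0.1913    1.1758    0.0532    0.1384    0.0418]
  [  0.1473    0.2507    1.2131    0.0855    0.1047]
  [  0.1507    0.0623    0.1154    1.1147    0.0956]
  [  0.2489    0.1889    0.2275    0.2125    1.1151]
Total output x = L · d:
  x_0 = 1.2111·61 + 0.1640·23 + 0.0537·35 + 0.0365·45 + 0.0233·22 = 81.6885
  x_1 = 0.1913·61 + 1.1758·23 + 0.0532·35 + 0.1384·45 + 0.0418·22 = 47.7210
  x_2 = 0.1473·61 + 0.2507·23 + 1.2131·35 + 0.0855·45 + 0.1047·22 = 63.3595
  x_3 = 0.1507·61 + 0.0623·23 + 0.1154·35 + 1.1147·45 + 0.0956·22 = 66.9297
  x_4 = 0.2489·61 + 0.1889·23 + 0.2275·35 + 0.2125·45 + 1.1151·22 = 61.5857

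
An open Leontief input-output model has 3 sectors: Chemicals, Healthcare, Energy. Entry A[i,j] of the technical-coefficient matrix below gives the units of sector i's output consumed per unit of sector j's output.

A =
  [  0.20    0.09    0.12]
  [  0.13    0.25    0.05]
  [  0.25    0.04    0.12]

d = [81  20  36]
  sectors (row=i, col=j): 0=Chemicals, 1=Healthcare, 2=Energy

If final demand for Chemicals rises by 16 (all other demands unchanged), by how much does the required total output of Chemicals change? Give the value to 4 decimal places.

21.4047

Form M = I − A:
  [  0.80   -0.09   -0.12]
  [ -0.13    0.75   -0.05]
  [ -0.25   -0.04    0.88]
Leontief inverse L = M⁻¹:
  [  1.3378    0.1708    0.1921]
  [  0.2580    1.3703    0.1130]
  [  0.3918    0.1108    1.1961]
Total output x = L · d:
  x_0 = 1.3378·81 + 0.1708·20 + 0.1921·36 = 118.6935
  x_1 = 0.2580·81 + 1.3703·20 + 0.1130·36 = 52.3742
  x_2 = 0.3918·81 + 0.1108·20 + 1.1961·36 = 77.0095
Δx_0 = L[0,0] · Δd_0 = 1.3378 · 16 = 21.4047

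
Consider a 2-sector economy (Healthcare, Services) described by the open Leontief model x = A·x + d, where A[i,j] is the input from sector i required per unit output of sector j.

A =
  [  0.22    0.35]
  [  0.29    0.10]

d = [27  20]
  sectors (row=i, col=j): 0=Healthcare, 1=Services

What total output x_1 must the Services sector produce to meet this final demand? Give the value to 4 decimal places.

39.0175

Form M = I − A:
  [  0.78   -0.35]
  [ -0.29    0.90]
Leontief inverse L = M⁻¹:
  [  1.4988    0.5828]
  [  0.4829    1.2989]
Total output x = L · d:
  x_0 = 1.4988·27 + 0.5828·20 = 52.1232
  x_1 = 0.4829·27 + 1.2989·20 = 39.0175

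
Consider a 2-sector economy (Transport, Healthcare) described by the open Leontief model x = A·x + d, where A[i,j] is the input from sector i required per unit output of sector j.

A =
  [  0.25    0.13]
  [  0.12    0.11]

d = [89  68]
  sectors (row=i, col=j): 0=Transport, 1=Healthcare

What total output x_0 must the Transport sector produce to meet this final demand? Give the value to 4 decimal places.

135.0667

Form M = I − A:
  [  0.75   -0.13]
  [ -0.12    0.89]
Leontief inverse L = M⁻¹:
  [  1.3652    0.1994]
  [  0.1841    1.1505]
Total output x = L · d:
  x_0 = 1.3652·89 + 0.1994·68 = 135.0667
  x_1 = 0.1841·89 + 1.1505·68 = 94.6157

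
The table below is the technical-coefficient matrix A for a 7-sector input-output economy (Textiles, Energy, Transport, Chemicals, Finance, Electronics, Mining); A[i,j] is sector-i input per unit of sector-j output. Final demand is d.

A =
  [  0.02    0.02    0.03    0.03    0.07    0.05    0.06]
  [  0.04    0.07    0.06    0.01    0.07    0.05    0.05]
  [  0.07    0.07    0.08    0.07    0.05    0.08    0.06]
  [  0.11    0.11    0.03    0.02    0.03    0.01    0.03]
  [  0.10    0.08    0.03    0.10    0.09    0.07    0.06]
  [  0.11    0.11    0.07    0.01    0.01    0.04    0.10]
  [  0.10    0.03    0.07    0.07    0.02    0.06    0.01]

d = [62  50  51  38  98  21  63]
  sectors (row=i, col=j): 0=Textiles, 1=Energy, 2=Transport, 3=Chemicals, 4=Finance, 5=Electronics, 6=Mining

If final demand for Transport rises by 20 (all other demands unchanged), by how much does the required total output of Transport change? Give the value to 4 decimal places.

22.4515

Form M = I − A:
  [  0.98   -0.02   -0.03   -0.03   -0.07   -0.05   -0.06]
  [ -0.04    0.93   -0.06   -0.01   -0.07   -0.05   -0.05]
  [ -0.07   -0.07    0.92   -0.07   -0.05   -0.08   -0.06]
  [ -0.11   -0.11   -0.03    0.98   -0.03   -0.01   -0.03]
  [ -0.10   -0.08   -0.03   -0.10    0.91   -0.07   -0.06]
  [ -0.11   -0.11   -0.07   -0.01   -0.01    0.96   -0.10]
  [ -0.10   -0.03   -0.07   -0.07   -0.02   -0.06    0.99]
Leontief inverse L = M⁻¹:
  [  1.0591    0.0528    0.0549    0.0532    0.0930    0.0751    0.0850]
  [  0.0841    1.1096    0.0922    0.0375    0.1008    0.0827    0.0823]
  [  0.1299    0.1247    1.1226    0.1030    0.0882    0.1207    0.1029]
  [  0.1433    0.1423    0.0573    1.0411    0.0611    0.0386    0.0585]
  [  0.1653    0.1394    0.0725    0.1361    1.1344    0.1127    0.1057]
  [  0.1584    0.1525    0.1105    0.0398    0.0462    1.0794    0.1370]
  [  0.1418    0.0699    0.0999    0.0926    0.0487    0.0891    1.0430]
Total output x = L · d:
  x_0 = 1.0591·62 + 0.0528·50 + 0.0549·51 + 0.0532·38 + 0.0930·98 + 0.0751·21 + 0.0850·63 = 89.1751
  x_1 = 0.0841·62 + 1.1096·50 + 0.0922·51 + 0.0375·38 + 0.1008·98 + 0.0827·21 + 0.0823·63 = 83.6212
  x_2 = 0.1299·62 + 0.1247·50 + 1.1226·51 + 0.1030·38 + 0.0882·98 + 0.1207·21 + 0.1029·63 = 93.1165
  x_3 = 0.1433·62 + 0.1423·50 + 0.0573·51 + 1.0411·38 + 0.0611·98 + 0.0386·21 + 0.0585·63 = 68.9711
  x_4 = 0.1653·62 + 0.1394·50 + 0.0725·51 + 0.1361·38 + 1.1344·98 + 0.1127·21 + 0.1057·63 = 146.2886
  x_5 = 0.1584·62 + 0.1525·50 + 0.1105·51 + 0.0398·38 + 0.0462·98 + 1.0794·21 + 0.1370·63 = 60.4208
  x_6 = 0.1418·62 + 0.0699·50 + 0.0999·51 + 0.0926·38 + 0.0487·98 + 0.0891·21 + 1.0430·63 = 93.2559
Δx_2 = L[2,2] · Δd_2 = 1.1226 · 20 = 22.4515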